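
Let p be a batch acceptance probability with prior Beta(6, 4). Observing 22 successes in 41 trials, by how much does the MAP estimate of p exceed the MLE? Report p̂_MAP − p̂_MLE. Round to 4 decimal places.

MAP − MLE = 0.0144

Posterior is Beta(28, 23); MAP = (28−1)/(51−2) = 27/49 ≈ 0.55102.
MLE ignores the prior: p̂_MLE = k/n = 22/41 ≈ 0.53659.
Difference = 27/49 − 22/41 = 29/2009 ≈ 0.0144.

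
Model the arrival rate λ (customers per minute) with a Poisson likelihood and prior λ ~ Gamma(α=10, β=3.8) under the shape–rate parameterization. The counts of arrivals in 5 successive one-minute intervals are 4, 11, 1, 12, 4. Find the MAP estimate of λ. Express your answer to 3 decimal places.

λ̂_MAP = 4.659

Σxᵢ = 4+11+1+12+4 = 32, with n = 5.
Posterior ∝ λ^9e^(−3.8λ) · λ^32e^(−5λ) = λ^41e^(−8.8λ), i.e. Gamma(shape=42, rate=8.8).
The mode of a Gamma(a, b) with a ≥ 1 (shape–rate) is (a−1)/b = 41/8.8 ≈ 4.659.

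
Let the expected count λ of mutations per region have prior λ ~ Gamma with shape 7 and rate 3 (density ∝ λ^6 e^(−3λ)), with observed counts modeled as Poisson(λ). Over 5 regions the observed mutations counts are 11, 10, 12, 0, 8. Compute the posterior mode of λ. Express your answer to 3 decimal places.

Σxᵢ = 11+10+12+0+8 = 41, with n = 5.
Posterior ∝ λ^6e^(−3λ) · λ^41e^(−5λ) = λ^47e^(−8λ), i.e. Gamma(shape=48, rate=8).
The mode of a Gamma(a, b) with a ≥ 1 (shape–rate) is (a−1)/b = 47/8 ≈ 5.875.

λ̂_MAP = 5.875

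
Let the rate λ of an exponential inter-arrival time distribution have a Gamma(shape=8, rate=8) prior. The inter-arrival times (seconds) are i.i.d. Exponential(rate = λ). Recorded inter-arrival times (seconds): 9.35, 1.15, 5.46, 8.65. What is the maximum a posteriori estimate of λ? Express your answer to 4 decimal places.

The Exponential(rate=λ) likelihood is ∝ λ^n e^(−λΣtᵢ). Here n = 4 and Σtᵢ = 9.35 + 1.15 + 5.46 + 8.65 = 24.61.
Posterior ∝ λ^7e^(−8λ) · λ^4e^(−24.61λ) = λ^11e^(−32.61λ), i.e. Gamma(12, 32.61).
Mode = (a−1)/b = 11/32.61 ≈ 0.3373.

λ̂_MAP = 0.3373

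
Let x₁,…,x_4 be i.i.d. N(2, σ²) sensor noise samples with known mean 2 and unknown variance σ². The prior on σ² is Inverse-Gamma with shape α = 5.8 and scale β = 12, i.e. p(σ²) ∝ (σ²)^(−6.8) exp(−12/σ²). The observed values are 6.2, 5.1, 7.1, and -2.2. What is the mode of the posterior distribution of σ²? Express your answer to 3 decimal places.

Sum of squared deviations about the known mean: SS = (6.2−2)² + (5.1−2)² + (7.1−2)² + (-2.2−2)² = 70.9.
The Normal likelihood contributes (σ²)^(−n/2) exp(−SS/(2σ²)), so the posterior is Inverse-Gamma(α + n/2, β + SS/2) = Inverse-Gamma(7.8, 47.45).
The mode of Inverse-Gamma(a, b) is b/(a+1) = 47.45/8.8 ≈ 5.392.

σ̂²_MAP = 5.392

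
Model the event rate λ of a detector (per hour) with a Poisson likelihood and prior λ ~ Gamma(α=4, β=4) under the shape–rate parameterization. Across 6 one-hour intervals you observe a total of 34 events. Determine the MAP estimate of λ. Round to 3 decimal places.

λ̂_MAP = 3.700

Σxᵢ = 34, n = 6.
Posterior ∝ λ^3e^(−4λ) · λ^34e^(−6λ) = λ^37e^(−10λ), i.e. Gamma(shape=38, rate=10).
The mode of a Gamma(a, b) with a ≥ 1 (shape–rate) is (a−1)/b = 37/10 ≈ 3.700.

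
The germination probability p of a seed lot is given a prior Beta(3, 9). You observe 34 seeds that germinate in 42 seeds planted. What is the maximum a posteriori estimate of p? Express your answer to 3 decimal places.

p̂_MAP = 0.692

Prior: Beta(3, 9).
Data: 34 successes in 42 trials. The binomial likelihood contributes p^34(1−p)^8, so the posterior is Beta(3+34, 9+8) = Beta(37, 17).
For Beta(a, b) with a, b > 1 the mode is (a−1)/(a+b−2) = 36/52 ≈ 0.692.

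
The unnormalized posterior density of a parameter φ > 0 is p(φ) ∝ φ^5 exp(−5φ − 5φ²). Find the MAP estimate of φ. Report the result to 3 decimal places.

ℓ'(φ) = 5/φ − 5 − 10φ. Setting this to zero and multiplying by φ: 10φ² + 5φ − 5 = 0.
φ = (−5 + √(5² + 4·10·5)) / (2·10) = (−5 + √225) / 20 = (−5 + 15)/20 = 1/2.
ℓ''(φ) = −5/φ² − 10 < 0, confirming a maximum.

φ̂_MAP = 0.500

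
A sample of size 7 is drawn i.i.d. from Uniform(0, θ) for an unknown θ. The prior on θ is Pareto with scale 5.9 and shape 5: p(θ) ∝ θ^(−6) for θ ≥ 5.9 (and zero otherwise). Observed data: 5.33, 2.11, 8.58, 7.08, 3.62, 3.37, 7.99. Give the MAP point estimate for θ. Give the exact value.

θ̂_MAP = 8.58

The Uniform(0, θ) likelihood is θ^(−n) for θ ≥ max(xᵢ), zero otherwise. Here max(xᵢ) = 8.58.
Posterior ∝ θ^(−6) · θ^(−7) = θ^(−13) on θ ≥ max(5.9, 8.58) = 8.58.
This density is strictly decreasing in θ, so the posterior mode lies at the lower boundary of the support.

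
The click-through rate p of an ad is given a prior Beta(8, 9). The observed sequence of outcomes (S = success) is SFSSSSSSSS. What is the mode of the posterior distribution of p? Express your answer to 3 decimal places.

Prior: Beta(8, 9).
Data: 9 successes in 10 trials (from the sequence). The binomial likelihood contributes p^9(1−p)^1, so the posterior is Beta(8+9, 9+1) = Beta(17, 10).
For Beta(a, b) with a, b > 1 the mode is (a−1)/(a+b−2) = 16/25 ≈ 0.640.

p̂_MAP = 0.640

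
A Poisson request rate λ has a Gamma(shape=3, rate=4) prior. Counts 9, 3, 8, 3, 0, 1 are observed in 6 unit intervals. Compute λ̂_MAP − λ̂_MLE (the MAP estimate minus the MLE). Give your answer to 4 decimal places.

Σxᵢ = 24. Posterior is Gamma(27, 10); MAP = (27−1)/10 = 26/10 ≈ 2.60000.
MLE = x̄ = 24/6 ≈ 4.00000.
Difference = 26/10 − 24/6 = -7/5 ≈ -1.4000.

MAP − MLE = -1.4000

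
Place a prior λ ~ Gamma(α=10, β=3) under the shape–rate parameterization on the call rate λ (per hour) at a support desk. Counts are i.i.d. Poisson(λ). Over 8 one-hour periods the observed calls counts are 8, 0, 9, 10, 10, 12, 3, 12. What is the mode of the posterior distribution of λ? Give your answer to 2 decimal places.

Σxᵢ = 8+0+9+10+10+12+3+12 = 64, with n = 8.
Posterior ∝ λ^9e^(−3λ) · λ^64e^(−8λ) = λ^73e^(−11λ), i.e. Gamma(shape=74, rate=11).
The mode of a Gamma(a, b) with a ≥ 1 (shape–rate) is (a−1)/b = 73/11 ≈ 6.64.

λ̂_MAP = 6.64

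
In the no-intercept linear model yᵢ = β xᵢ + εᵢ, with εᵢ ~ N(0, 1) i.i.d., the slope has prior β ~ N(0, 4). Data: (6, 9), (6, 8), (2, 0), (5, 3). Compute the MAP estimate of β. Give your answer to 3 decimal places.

log p(β | y) = −Σ(yᵢ − βxᵢ)²/(2·1) − β²/(2·4) + const.
Setting the derivative to zero: Σxᵢ(yᵢ − βxᵢ)/1 − β/4 = 0, so β = Σxᵢyᵢ / (Σxᵢ² + σ²/τ²).
Σxᵢyᵢ = 6·9 + 6·8 + 2·0 + 5·3 = 117; Σxᵢ² = 101; σ²/τ² = 0.25.
β̂_MAP = 117 / (101 + 0.25) = 117/101.25 ≈ 1.156.

β̂_MAP = 1.156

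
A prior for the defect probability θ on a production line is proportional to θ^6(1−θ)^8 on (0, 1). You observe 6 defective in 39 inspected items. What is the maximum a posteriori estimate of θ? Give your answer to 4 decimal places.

θ̂_MAP = 0.2264

The prior density ∝ θ^6(1−θ)^8 is the kernel of Beta(7, 9).
Data: 6 successes in 39 trials. The binomial likelihood contributes θ^6(1−θ)^33, so the posterior is Beta(7+6, 9+33) = Beta(13, 42).
For Beta(a, b) with a, b > 1 the mode is (a−1)/(a+b−2) = 12/53 ≈ 0.2264.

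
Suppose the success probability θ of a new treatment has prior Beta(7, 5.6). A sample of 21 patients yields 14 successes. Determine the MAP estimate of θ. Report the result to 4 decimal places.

Prior: Beta(7, 5.6).
Data: 14 successes in 21 trials. The binomial likelihood contributes θ^14(1−θ)^7, so the posterior is Beta(7+14, 5.6+7) = Beta(21, 12.6).
For Beta(a, b) with a, b > 1 the mode is (a−1)/(a+b−2) = 20/31.6 ≈ 0.6329.

θ̂_MAP = 0.6329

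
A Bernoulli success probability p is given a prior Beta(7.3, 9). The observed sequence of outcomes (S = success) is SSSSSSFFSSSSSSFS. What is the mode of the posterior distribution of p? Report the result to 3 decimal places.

Prior: Beta(7.3, 9).
Data: 13 successes in 16 trials (from the sequence). The binomial likelihood contributes p^13(1−p)^3, so the posterior is Beta(7.3+13, 9+3) = Beta(20.3, 12).
For Beta(a, b) with a, b > 1 the mode is (a−1)/(a+b−2) = 19.3/30.3 ≈ 0.637.

p̂_MAP = 0.637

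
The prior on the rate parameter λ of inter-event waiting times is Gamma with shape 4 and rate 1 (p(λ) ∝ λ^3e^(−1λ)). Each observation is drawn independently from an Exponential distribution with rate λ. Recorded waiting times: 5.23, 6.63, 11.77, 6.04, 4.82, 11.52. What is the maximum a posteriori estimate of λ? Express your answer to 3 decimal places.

λ̂_MAP = 0.191

The Exponential(rate=λ) likelihood is ∝ λ^n e^(−λΣtᵢ). Here n = 6 and Σtᵢ = 5.23 + 6.63 + 11.77 + 6.04 + 4.82 + 11.52 = 46.01.
Posterior ∝ λ^3e^(−1λ) · λ^6e^(−46.01λ) = λ^9e^(−47.01λ), i.e. Gamma(10, 47.01).
Mode = (a−1)/b = 9/47.01 ≈ 0.191.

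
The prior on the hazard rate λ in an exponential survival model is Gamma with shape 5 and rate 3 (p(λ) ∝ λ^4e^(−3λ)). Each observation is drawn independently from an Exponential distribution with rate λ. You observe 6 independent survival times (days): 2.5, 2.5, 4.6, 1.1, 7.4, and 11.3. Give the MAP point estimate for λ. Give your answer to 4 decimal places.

The Exponential(rate=λ) likelihood is ∝ λ^n e^(−λΣtᵢ). Here n = 6 and Σtᵢ = 2.5 + 2.5 + 4.6 + 1.1 + 7.4 + 11.3 = 29.4.
Posterior ∝ λ^4e^(−3λ) · λ^6e^(−29.4λ) = λ^10e^(−32.4λ), i.e. Gamma(11, 32.4).
Mode = (a−1)/b = 10/32.4 ≈ 0.3086.

λ̂_MAP = 0.3086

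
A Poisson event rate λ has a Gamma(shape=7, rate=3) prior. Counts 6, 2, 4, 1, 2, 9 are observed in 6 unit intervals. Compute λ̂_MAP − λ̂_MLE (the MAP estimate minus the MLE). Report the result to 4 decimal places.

MAP − MLE = -0.6667

Σxᵢ = 24. Posterior is Gamma(31, 9); MAP = (31−1)/9 = 30/9 ≈ 3.33333.
MLE = x̄ = 24/6 ≈ 4.00000.
Difference = 30/9 − 24/6 = -2/3 ≈ -0.6667.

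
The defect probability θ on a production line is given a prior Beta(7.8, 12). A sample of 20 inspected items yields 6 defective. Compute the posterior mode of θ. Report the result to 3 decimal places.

Prior: Beta(7.8, 12).
Data: 6 successes in 20 trials. The binomial likelihood contributes θ^6(1−θ)^14, so the posterior is Beta(7.8+6, 12+14) = Beta(13.8, 26).
For Beta(a, b) with a, b > 1 the mode is (a−1)/(a+b−2) = 12.8/37.8 ≈ 0.339.

θ̂_MAP = 0.339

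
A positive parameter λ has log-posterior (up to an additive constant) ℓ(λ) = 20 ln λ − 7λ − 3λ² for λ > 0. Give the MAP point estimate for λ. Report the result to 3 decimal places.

ℓ'(λ) = 20/λ − 7 − 6λ. Setting this to zero and multiplying by λ: 6λ² + 7λ − 20 = 0.
λ = (−7 + √(7² + 4·6·20)) / (2·6) = (−7 + √529) / 12 = (−7 + 23)/12 = 4/3.
ℓ''(λ) = −20/λ² − 6 < 0, confirming a maximum.

λ̂_MAP = 1.333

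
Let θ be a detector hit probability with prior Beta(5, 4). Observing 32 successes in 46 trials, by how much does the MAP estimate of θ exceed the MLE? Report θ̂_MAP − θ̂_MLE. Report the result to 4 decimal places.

MAP − MLE = -0.0164

Posterior is Beta(37, 18); MAP = (37−1)/(55−2) = 36/53 ≈ 0.67925.
MLE ignores the prior: θ̂_MLE = k/n = 32/46 ≈ 0.69565.
Difference = 36/53 − 32/46 = -20/1219 ≈ -0.0164.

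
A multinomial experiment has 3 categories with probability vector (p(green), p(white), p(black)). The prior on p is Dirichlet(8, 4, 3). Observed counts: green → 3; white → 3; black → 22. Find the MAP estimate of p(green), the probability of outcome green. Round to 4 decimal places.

The posterior is Dirichlet(αᵢ + nᵢ) = Dirichlet(11, 7, 25).
For a Dirichlet(a₁,…,a_K) with all aᵢ > 1, the mode has j-th component (aⱼ − 1)/(Σaᵢ − K).
Here Σaᵢ = 43 and K = 3, so p(green) = (11 − 1)/(43 − 3) = 10/40 ≈ 0.2500.

MAP estimate of p(green) = 0.2500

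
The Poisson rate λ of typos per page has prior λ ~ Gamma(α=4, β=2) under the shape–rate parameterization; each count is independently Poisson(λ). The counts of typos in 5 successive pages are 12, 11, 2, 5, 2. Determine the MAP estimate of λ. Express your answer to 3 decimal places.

λ̂_MAP = 5.000

Σxᵢ = 12+11+2+5+2 = 32, with n = 5.
Posterior ∝ λ^3e^(−2λ) · λ^32e^(−5λ) = λ^35e^(−7λ), i.e. Gamma(shape=36, rate=7).
The mode of a Gamma(a, b) with a ≥ 1 (shape–rate) is (a−1)/b = 35/7 ≈ 5.000.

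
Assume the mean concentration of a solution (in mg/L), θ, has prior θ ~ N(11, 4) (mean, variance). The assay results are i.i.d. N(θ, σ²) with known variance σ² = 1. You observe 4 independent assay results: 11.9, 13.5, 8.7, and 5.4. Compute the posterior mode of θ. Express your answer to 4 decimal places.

θ̂_MAP = 9.9412

n = 4; x̄ = (11.9 + 13.5 + 8.7 + 5.4)/4 = 39.5/4 = 9.875.
For a Normal prior and Normal likelihood with known variance, the posterior is Normal; its mode equals its mean, the precision-weighted average.
Prior precision 1/σ₀² = 1/4 = 0.25; data precision n/σ² = 4/1 = 4.
θ̂ = (0.25·11 + 4·9.875) / (0.25 + 4) = 42.25/4.25 = 169/17 ≈ 9.9412.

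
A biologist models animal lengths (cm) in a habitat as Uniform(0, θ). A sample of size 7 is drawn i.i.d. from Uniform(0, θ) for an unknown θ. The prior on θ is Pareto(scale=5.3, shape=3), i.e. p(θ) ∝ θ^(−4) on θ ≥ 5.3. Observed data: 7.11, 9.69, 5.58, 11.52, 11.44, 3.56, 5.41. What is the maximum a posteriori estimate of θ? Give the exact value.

θ̂_MAP = 11.52

The Uniform(0, θ) likelihood is θ^(−n) for θ ≥ max(xᵢ), zero otherwise. Here max(xᵢ) = 11.52.
Posterior ∝ θ^(−4) · θ^(−7) = θ^(−11) on θ ≥ max(5.3, 11.52) = 11.52.
This density is strictly decreasing in θ, so the posterior mode lies at the lower boundary of the support.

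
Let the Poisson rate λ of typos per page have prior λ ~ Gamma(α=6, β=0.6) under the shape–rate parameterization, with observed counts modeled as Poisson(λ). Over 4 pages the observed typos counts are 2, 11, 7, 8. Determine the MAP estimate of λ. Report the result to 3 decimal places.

Σxᵢ = 2+11+7+8 = 28, with n = 4.
Posterior ∝ λ^5e^(−0.6λ) · λ^28e^(−4λ) = λ^33e^(−4.6λ), i.e. Gamma(shape=34, rate=4.6).
The mode of a Gamma(a, b) with a ≥ 1 (shape–rate) is (a−1)/b = 33/4.6 ≈ 7.174.

λ̂_MAP = 7.174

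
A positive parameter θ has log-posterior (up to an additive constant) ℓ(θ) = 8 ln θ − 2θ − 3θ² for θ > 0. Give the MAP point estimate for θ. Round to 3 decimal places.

ℓ'(θ) = 8/θ − 2 − 6θ. Setting this to zero and multiplying by θ: 6θ² + 2θ − 8 = 0.
θ = (−2 + √(2² + 4·6·8)) / (2·6) = (−2 + √196) / 12 = (−2 + 14)/12 = 1.
ℓ''(θ) = −8/θ² − 6 < 0, confirming a maximum.

θ̂_MAP = 1.000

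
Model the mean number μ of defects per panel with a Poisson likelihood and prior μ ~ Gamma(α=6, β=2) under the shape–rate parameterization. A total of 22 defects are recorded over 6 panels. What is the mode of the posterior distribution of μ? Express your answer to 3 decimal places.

μ̂_MAP = 3.375

Σxᵢ = 22, n = 6.
Posterior ∝ μ^5e^(−2μ) · μ^22e^(−6μ) = μ^27e^(−8μ), i.e. Gamma(shape=28, rate=8).
The mode of a Gamma(a, b) with a ≥ 1 (shape–rate) is (a−1)/b = 27/8 ≈ 3.375.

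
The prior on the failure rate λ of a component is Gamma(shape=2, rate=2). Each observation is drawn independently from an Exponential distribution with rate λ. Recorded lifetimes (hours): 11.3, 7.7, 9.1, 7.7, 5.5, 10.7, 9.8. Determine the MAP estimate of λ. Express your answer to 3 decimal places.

The Exponential(rate=λ) likelihood is ∝ λ^n e^(−λΣtᵢ). Here n = 7 and Σtᵢ = 11.3 + 7.7 + 9.1 + 7.7 + 5.5 + 10.7 + 9.8 = 61.8.
Posterior ∝ λe^(−2λ) · λ^7e^(−61.8λ) = λ^8e^(−63.8λ), i.e. Gamma(9, 63.8).
Mode = (a−1)/b = 8/63.8 ≈ 0.125.

λ̂_MAP = 0.125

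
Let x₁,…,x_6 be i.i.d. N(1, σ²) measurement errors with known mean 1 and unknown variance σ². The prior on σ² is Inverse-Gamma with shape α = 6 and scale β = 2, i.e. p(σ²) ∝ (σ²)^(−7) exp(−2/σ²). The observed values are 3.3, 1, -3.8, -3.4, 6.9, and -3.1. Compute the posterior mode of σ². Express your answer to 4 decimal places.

Sum of squared deviations about the known mean: SS = (3.3−1)² + (1−1)² + (-3.8−1)² + (-3.4−1)² + (6.9−1)² + (-3.1−1)² = 99.31.
The Normal likelihood contributes (σ²)^(−n/2) exp(−SS/(2σ²)), so the posterior is Inverse-Gamma(α + n/2, β + SS/2) = Inverse-Gamma(9, 51.655).
The mode of Inverse-Gamma(a, b) is b/(a+1) = 51.655/10 ≈ 5.1655.

σ̂²_MAP = 5.1655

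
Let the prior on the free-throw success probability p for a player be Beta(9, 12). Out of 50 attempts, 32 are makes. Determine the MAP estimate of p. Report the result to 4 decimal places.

p̂_MAP = 0.5797

Prior: Beta(9, 12).
Data: 32 successes in 50 trials. The binomial likelihood contributes p^32(1−p)^18, so the posterior is Beta(9+32, 12+18) = Beta(41, 30).
For Beta(a, b) with a, b > 1 the mode is (a−1)/(a+b−2) = 40/69 ≈ 0.5797.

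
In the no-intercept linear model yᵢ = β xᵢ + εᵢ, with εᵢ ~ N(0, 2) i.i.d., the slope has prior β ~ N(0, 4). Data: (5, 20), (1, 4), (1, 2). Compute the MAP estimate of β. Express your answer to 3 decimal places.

log p(β | y) = −Σ(yᵢ − βxᵢ)²/(2·2) − β²/(2·4) + const.
Setting the derivative to zero: Σxᵢ(yᵢ − βxᵢ)/2 − β/4 = 0, so β = Σxᵢyᵢ / (Σxᵢ² + σ²/τ²).
Σxᵢyᵢ = 5·20 + 1·4 + 1·2 = 106; Σxᵢ² = 27; σ²/τ² = 0.5.
β̂_MAP = 106 / (27 + 0.5) = 106/27.5 ≈ 3.855.

β̂_MAP = 3.855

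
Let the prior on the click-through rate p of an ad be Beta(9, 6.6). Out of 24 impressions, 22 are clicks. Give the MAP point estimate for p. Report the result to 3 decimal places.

p̂_MAP = 0.798

Prior: Beta(9, 6.6).
Data: 22 successes in 24 trials. The binomial likelihood contributes p^22(1−p)^2, so the posterior is Beta(9+22, 6.6+2) = Beta(31, 8.6).
For Beta(a, b) with a, b > 1 the mode is (a−1)/(a+b−2) = 30/37.6 ≈ 0.798.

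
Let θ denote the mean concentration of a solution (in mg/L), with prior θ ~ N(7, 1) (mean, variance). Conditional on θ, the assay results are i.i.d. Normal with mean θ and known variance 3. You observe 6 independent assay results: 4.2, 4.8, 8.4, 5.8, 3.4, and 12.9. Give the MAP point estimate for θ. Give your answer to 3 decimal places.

n = 6; x̄ = (4.2 + 4.8 + 8.4 + 5.8 + 3.4 + 12.9)/6 = 39.5/6 = 79/12 ≈ 6.5833.
For a Normal prior and Normal likelihood with known variance, the posterior is Normal; its mode equals its mean, the precision-weighted average.
Prior precision 1/σ₀² = 1/1 = 1; data precision n/σ² = 6/3 = 2.
θ̂ = (1·7 + 2·(79/12)) / (1 + 2) = (121/6)/3 = 121/18 ≈ 6.722.

θ̂_MAP = 6.722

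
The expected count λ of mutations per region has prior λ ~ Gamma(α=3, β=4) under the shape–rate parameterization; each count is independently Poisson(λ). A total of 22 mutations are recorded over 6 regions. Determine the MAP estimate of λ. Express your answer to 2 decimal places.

Σxᵢ = 22, n = 6.
Posterior ∝ λ^2e^(−4λ) · λ^22e^(−6λ) = λ^24e^(−10λ), i.e. Gamma(shape=25, rate=10).
The mode of a Gamma(a, b) with a ≥ 1 (shape–rate) is (a−1)/b = 24/10 ≈ 2.40.

λ̂_MAP = 2.40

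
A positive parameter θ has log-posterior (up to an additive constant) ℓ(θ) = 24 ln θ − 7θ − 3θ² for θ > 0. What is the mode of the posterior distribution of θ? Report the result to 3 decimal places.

ℓ'(θ) = 24/θ − 7 − 6θ. Setting this to zero and multiplying by θ: 6θ² + 7θ − 24 = 0.
θ = (−7 + √(7² + 4·6·24)) / (2·6) = (−7 + √625) / 12 = (−7 + 25)/12 = 3/2.
ℓ''(θ) = −24/θ² − 6 < 0, confirming a maximum.

θ̂_MAP = 1.500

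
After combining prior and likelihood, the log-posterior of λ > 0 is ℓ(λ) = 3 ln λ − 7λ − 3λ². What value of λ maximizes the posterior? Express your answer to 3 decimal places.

λ̂_MAP = 0.333

ℓ'(λ) = 3/λ − 7 − 6λ. Setting this to zero and multiplying by λ: 6λ² + 7λ − 3 = 0.
λ = (−7 + √(7² + 4·6·3)) / (2·6) = (−7 + √121) / 12 = (−7 + 11)/12 = 1/3.
ℓ''(λ) = −3/λ² − 6 < 0, confirming a maximum.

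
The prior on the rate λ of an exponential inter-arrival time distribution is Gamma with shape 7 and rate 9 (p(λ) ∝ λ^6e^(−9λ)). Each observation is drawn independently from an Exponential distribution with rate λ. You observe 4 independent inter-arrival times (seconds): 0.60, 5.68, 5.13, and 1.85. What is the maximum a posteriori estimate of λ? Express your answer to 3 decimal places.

λ̂_MAP = 0.449

The Exponential(rate=λ) likelihood is ∝ λ^n e^(−λΣtᵢ). Here n = 4 and Σtᵢ = 0.60 + 5.68 + 5.13 + 1.85 = 13.26.
Posterior ∝ λ^6e^(−9λ) · λ^4e^(−13.26λ) = λ^10e^(−22.26λ), i.e. Gamma(11, 22.26).
Mode = (a−1)/b = 10/22.26 ≈ 0.449.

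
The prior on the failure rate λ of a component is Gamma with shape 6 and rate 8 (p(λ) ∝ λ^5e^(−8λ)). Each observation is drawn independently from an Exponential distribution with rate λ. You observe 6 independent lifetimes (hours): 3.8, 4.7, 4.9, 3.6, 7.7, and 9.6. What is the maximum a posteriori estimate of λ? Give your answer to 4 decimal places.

λ̂_MAP = 0.2600

The Exponential(rate=λ) likelihood is ∝ λ^n e^(−λΣtᵢ). Here n = 6 and Σtᵢ = 3.8 + 4.7 + 4.9 + 3.6 + 7.7 + 9.6 = 34.3.
Posterior ∝ λ^5e^(−8λ) · λ^6e^(−34.3λ) = λ^11e^(−42.3λ), i.e. Gamma(12, 42.3).
Mode = (a−1)/b = 11/42.3 ≈ 0.2600.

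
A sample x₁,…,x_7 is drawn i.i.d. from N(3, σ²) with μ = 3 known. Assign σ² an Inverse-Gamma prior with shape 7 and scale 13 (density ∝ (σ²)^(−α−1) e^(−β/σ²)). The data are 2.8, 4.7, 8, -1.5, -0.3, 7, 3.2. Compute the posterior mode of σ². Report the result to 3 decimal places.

σ̂²_MAP = 4.396

Sum of squared deviations about the known mean: SS = (2.8−3)² + (4.7−3)² + (8−3)² + (-1.5−3)² + (-0.3−3)² + (7−3)² + (3.2−3)² = 75.11.
The Normal likelihood contributes (σ²)^(−n/2) exp(−SS/(2σ²)), so the posterior is Inverse-Gamma(α + n/2, β + SS/2) = Inverse-Gamma(10.5, 50.555).
The mode of Inverse-Gamma(a, b) is b/(a+1) = 50.555/11.5 ≈ 4.396.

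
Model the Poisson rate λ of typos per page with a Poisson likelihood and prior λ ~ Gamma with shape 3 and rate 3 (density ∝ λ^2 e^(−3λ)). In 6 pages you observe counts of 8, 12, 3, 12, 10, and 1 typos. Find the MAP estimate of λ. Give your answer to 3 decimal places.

λ̂_MAP = 5.333

Σxᵢ = 8+12+3+12+10+1 = 46, with n = 6.
Posterior ∝ λ^2e^(−3λ) · λ^46e^(−6λ) = λ^48e^(−9λ), i.e. Gamma(shape=49, rate=9).
The mode of a Gamma(a, b) with a ≥ 1 (shape–rate) is (a−1)/b = 48/9 ≈ 5.333.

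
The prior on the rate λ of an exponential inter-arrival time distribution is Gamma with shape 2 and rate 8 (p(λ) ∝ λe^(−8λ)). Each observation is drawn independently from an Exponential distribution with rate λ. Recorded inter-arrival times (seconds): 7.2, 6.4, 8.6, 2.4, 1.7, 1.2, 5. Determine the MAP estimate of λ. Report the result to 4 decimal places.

The Exponential(rate=λ) likelihood is ∝ λ^n e^(−λΣtᵢ). Here n = 7 and Σtᵢ = 7.2 + 6.4 + 8.6 + 2.4 + 1.7 + 1.2 + 5 = 32.5.
Posterior ∝ λe^(−8λ) · λ^7e^(−32.5λ) = λ^8e^(−40.5λ), i.e. Gamma(9, 40.5).
Mode = (a−1)/b = 8/40.5 ≈ 0.1975.

λ̂_MAP = 0.1975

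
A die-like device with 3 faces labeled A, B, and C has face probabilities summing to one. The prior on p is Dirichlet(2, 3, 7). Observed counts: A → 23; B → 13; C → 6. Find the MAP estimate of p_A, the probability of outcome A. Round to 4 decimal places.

The posterior is Dirichlet(αᵢ + nᵢ) = Dirichlet(25, 16, 13).
For a Dirichlet(a₁,…,a_K) with all aᵢ > 1, the mode has j-th component (aⱼ − 1)/(Σaᵢ − K).
Here Σaᵢ = 54 and K = 3, so p_A = (25 − 1)/(54 − 3) = 24/51 ≈ 0.4706.

MAP estimate of p_A = 0.4706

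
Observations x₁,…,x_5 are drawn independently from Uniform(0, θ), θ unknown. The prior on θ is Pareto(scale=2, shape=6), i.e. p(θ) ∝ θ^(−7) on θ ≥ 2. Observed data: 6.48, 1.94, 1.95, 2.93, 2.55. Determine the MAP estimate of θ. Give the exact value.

The Uniform(0, θ) likelihood is θ^(−n) for θ ≥ max(xᵢ), zero otherwise. Here max(xᵢ) = 6.48.
Posterior ∝ θ^(−7) · θ^(−5) = θ^(−12) on θ ≥ max(2, 6.48) = 6.48.
This density is strictly decreasing in θ, so the posterior mode lies at the lower boundary of the support.

θ̂_MAP = 6.48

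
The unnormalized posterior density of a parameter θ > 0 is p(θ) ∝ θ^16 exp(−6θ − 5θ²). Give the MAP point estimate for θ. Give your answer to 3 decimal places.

ℓ'(θ) = 16/θ − 6 − 10θ. Setting this to zero and multiplying by θ: 10θ² + 6θ − 16 = 0.
θ = (−6 + √(6² + 4·10·16)) / (2·10) = (−6 + √676) / 20 = (−6 + 26)/20 = 1.
ℓ''(θ) = −16/θ² − 10 < 0, confirming a maximum.

θ̂_MAP = 1.000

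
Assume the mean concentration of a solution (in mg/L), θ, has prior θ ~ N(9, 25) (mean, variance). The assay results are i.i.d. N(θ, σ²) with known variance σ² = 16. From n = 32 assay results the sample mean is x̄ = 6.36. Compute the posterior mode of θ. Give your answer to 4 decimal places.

n = 32, x̄ = 6.36.
For a Normal prior and Normal likelihood with known variance, the posterior is Normal; its mode equals its mean, the precision-weighted average.
Prior precision 1/σ₀² = 1/25 = 0.04; data precision n/σ² = 32/16 = 2.
θ̂ = (0.04·9 + 2·6.36) / (0.04 + 2) = 13.08/2.04 = 109/17 ≈ 6.4118.

θ̂_MAP = 6.4118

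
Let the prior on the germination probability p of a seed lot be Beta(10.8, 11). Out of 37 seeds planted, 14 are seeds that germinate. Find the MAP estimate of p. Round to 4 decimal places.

Prior: Beta(10.8, 11).
Data: 14 successes in 37 trials. The binomial likelihood contributes p^14(1−p)^23, so the posterior is Beta(10.8+14, 11+23) = Beta(24.8, 34).
For Beta(a, b) with a, b > 1 the mode is (a−1)/(a+b−2) = 23.8/56.8 ≈ 0.4190.

p̂_MAP = 0.4190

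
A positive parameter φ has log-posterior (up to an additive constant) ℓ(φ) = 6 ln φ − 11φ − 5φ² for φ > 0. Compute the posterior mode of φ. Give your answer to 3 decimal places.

ℓ'(φ) = 6/φ − 11 − 10φ. Setting this to zero and multiplying by φ: 10φ² + 11φ − 6 = 0.
φ = (−11 + √(11² + 4·10·6)) / (2·10) = (−11 + √361) / 20 = (−11 + 19)/20 = 2/5.
ℓ''(φ) = −6/φ² − 10 < 0, confirming a maximum.

φ̂_MAP = 0.400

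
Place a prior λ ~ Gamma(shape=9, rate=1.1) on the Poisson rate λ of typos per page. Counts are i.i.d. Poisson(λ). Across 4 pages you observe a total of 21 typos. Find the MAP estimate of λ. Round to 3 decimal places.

Σxᵢ = 21, n = 4.
Posterior ∝ λ^8e^(−1.1λ) · λ^21e^(−4λ) = λ^29e^(−5.1λ), i.e. Gamma(shape=30, rate=5.1).
The mode of a Gamma(a, b) with a ≥ 1 (shape–rate) is (a−1)/b = 29/5.1 ≈ 5.686.

λ̂_MAP = 5.686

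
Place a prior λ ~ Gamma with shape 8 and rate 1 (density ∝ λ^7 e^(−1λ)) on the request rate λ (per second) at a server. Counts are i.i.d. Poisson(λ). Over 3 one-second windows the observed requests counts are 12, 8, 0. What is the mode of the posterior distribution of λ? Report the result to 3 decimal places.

Σxᵢ = 12+8+0 = 20, with n = 3.
Posterior ∝ λ^7e^(−1λ) · λ^20e^(−3λ) = λ^27e^(−4λ), i.e. Gamma(shape=28, rate=4).
The mode of a Gamma(a, b) with a ≥ 1 (shape–rate) is (a−1)/b = 27/4 ≈ 6.750.

λ̂_MAP = 6.750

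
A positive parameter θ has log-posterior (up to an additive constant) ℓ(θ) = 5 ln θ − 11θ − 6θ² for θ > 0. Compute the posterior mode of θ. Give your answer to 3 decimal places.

ℓ'(θ) = 5/θ − 11 − 12θ. Setting this to zero and multiplying by θ: 12θ² + 11θ − 5 = 0.
θ = (−11 + √(11² + 4·12·5)) / (2·12) = (−11 + √361) / 24 = (−11 + 19)/24 = 1/3.
ℓ''(θ) = −5/θ² − 12 < 0, confirming a maximum.

θ̂_MAP = 0.333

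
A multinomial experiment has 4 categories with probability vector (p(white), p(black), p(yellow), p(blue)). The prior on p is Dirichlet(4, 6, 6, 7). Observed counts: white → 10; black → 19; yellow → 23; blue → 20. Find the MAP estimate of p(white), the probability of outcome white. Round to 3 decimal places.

MAP estimate of p(white) = 0.143

The posterior is Dirichlet(αᵢ + nᵢ) = Dirichlet(14, 25, 29, 27).
For a Dirichlet(a₁,…,a_K) with all aᵢ > 1, the mode has j-th component (aⱼ − 1)/(Σaᵢ − K).
Here Σaᵢ = 95 and K = 4, so p(white) = (14 − 1)/(95 − 4) = 13/91 ≈ 0.143.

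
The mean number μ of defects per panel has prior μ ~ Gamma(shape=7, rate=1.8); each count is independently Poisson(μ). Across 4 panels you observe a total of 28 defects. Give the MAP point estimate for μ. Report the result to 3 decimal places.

Σxᵢ = 28, n = 4.
Posterior ∝ μ^6e^(−1.8μ) · μ^28e^(−4μ) = μ^34e^(−5.8μ), i.e. Gamma(shape=35, rate=5.8).
The mode of a Gamma(a, b) with a ≥ 1 (shape–rate) is (a−1)/b = 34/5.8 ≈ 5.862.

μ̂_MAP = 5.862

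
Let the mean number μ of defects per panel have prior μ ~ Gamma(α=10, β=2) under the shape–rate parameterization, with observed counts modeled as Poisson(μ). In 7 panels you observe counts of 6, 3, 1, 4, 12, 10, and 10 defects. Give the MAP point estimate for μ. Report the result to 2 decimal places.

Σxᵢ = 6+3+1+4+12+10+10 = 46, with n = 7.
Posterior ∝ μ^9e^(−2μ) · μ^46e^(−7μ) = μ^55e^(−9μ), i.e. Gamma(shape=56, rate=9).
The mode of a Gamma(a, b) with a ≥ 1 (shape–rate) is (a−1)/b = 55/9 ≈ 6.11.

μ̂_MAP = 6.11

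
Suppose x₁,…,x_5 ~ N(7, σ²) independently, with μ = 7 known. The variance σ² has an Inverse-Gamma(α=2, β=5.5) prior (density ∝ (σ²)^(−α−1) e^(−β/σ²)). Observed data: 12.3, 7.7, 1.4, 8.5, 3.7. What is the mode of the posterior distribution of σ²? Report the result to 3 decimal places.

Sum of squared deviations about the known mean: SS = (12.3−7)² + (7.7−7)² + (1.4−7)² + (8.5−7)² + (3.7−7)² = 73.08.
The Normal likelihood contributes (σ²)^(−n/2) exp(−SS/(2σ²)), so the posterior is Inverse-Gamma(α + n/2, β + SS/2) = Inverse-Gamma(4.5, 42.04).
The mode of Inverse-Gamma(a, b) is b/(a+1) = 42.04/5.5 ≈ 7.644.

σ̂²_MAP = 7.644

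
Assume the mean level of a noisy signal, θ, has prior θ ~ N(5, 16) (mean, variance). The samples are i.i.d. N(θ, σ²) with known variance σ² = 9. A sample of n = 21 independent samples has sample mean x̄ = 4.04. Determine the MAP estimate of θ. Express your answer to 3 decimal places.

n = 21, x̄ = 4.04.
For a Normal prior and Normal likelihood with known variance, the posterior is Normal; its mode equals its mean, the precision-weighted average.
Prior precision 1/σ₀² = 1/16 = 0.0625; data precision n/σ² = 21/9 = 7/3.
θ̂ = (0.0625·5 + (7/3)·4.04) / (0.0625 + 7/3) = (11687/1200)/(115/48) = 11687/2875 ≈ 4.065.

θ̂_MAP = 4.065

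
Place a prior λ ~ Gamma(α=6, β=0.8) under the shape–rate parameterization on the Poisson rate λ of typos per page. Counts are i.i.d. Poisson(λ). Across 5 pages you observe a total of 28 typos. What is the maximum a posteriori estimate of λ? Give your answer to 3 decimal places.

λ̂_MAP = 5.690

Σxᵢ = 28, n = 5.
Posterior ∝ λ^5e^(−0.8λ) · λ^28e^(−5λ) = λ^33e^(−5.8λ), i.e. Gamma(shape=34, rate=5.8).
The mode of a Gamma(a, b) with a ≥ 1 (shape–rate) is (a−1)/b = 33/5.8 ≈ 5.690.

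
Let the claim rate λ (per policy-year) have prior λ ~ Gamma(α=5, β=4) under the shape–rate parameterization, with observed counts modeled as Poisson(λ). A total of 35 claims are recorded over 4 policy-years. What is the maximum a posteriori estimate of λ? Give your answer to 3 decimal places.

λ̂_MAP = 4.875

Σxᵢ = 35, n = 4.
Posterior ∝ λ^4e^(−4λ) · λ^35e^(−4λ) = λ^39e^(−8λ), i.e. Gamma(shape=40, rate=8).
The mode of a Gamma(a, b) with a ≥ 1 (shape–rate) is (a−1)/b = 39/8 ≈ 4.875.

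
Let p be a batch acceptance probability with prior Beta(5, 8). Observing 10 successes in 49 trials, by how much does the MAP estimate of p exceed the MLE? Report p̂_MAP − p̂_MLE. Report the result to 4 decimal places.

Posterior is Beta(15, 47); MAP = (15−1)/(62−2) = 14/60 ≈ 0.23333.
MLE ignores the prior: p̂_MLE = k/n = 10/49 ≈ 0.20408.
Difference = 14/60 − 10/49 = 43/1470 ≈ 0.0293.

MAP − MLE = 0.0293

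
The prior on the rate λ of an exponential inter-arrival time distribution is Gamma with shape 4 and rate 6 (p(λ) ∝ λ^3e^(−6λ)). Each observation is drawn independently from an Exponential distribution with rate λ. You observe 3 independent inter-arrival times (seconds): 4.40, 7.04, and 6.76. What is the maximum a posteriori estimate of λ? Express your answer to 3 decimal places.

λ̂_MAP = 0.248

The Exponential(rate=λ) likelihood is ∝ λ^n e^(−λΣtᵢ). Here n = 3 and Σtᵢ = 4.40 + 7.04 + 6.76 = 18.20.
Posterior ∝ λ^3e^(−6λ) · λ^3e^(−18.20λ) = λ^6e^(−24.20λ), i.e. Gamma(7, 24.20).
Mode = (a−1)/b = 6/24.20 ≈ 0.248.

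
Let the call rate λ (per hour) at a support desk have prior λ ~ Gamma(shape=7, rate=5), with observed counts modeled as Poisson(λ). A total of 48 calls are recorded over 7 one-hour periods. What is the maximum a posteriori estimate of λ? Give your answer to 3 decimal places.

λ̂_MAP = 4.500

Σxᵢ = 48, n = 7.
Posterior ∝ λ^6e^(−5λ) · λ^48e^(−7λ) = λ^54e^(−12λ), i.e. Gamma(shape=55, rate=12).
The mode of a Gamma(a, b) with a ≥ 1 (shape–rate) is (a−1)/b = 54/12 ≈ 4.500.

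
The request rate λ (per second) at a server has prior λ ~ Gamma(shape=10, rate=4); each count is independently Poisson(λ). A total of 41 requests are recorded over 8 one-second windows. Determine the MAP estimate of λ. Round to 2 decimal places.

λ̂_MAP = 4.17

Σxᵢ = 41, n = 8.
Posterior ∝ λ^9e^(−4λ) · λ^41e^(−8λ) = λ^50e^(−12λ), i.e. Gamma(shape=51, rate=12).
The mode of a Gamma(a, b) with a ≥ 1 (shape–rate) is (a−1)/b = 50/12 ≈ 4.17.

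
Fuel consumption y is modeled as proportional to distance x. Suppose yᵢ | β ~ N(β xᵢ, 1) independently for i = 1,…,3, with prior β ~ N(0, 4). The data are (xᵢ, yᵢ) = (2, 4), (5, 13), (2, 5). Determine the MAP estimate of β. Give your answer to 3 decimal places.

β̂_MAP = 2.496

log p(β | y) = −Σ(yᵢ − βxᵢ)²/(2·1) − β²/(2·4) + const.
Setting the derivative to zero: Σxᵢ(yᵢ − βxᵢ)/1 − β/4 = 0, so β = Σxᵢyᵢ / (Σxᵢ² + σ²/τ²).
Σxᵢyᵢ = 2·4 + 5·13 + 2·5 = 83; Σxᵢ² = 33; σ²/τ² = 0.25.
β̂_MAP = 83 / (33 + 0.25) = 83/33.25 ≈ 2.496.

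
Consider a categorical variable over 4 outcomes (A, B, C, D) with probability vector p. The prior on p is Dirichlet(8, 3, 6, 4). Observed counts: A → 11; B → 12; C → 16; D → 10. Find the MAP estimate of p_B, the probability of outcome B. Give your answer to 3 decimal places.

The posterior is Dirichlet(αᵢ + nᵢ) = Dirichlet(19, 15, 22, 14).
For a Dirichlet(a₁,…,a_K) with all aᵢ > 1, the mode has j-th component (aⱼ − 1)/(Σaᵢ − K).
Here Σaᵢ = 70 and K = 4, so p_B = (15 − 1)/(70 − 4) = 14/66 ≈ 0.212.

MAP estimate of p_B = 0.212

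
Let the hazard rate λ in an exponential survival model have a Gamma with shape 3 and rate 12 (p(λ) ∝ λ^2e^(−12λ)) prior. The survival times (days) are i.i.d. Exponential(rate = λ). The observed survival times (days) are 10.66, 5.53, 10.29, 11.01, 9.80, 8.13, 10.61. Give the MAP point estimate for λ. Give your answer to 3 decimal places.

The Exponential(rate=λ) likelihood is ∝ λ^n e^(−λΣtᵢ). Here n = 7 and Σtᵢ = 10.66 + 5.53 + 10.29 + 11.01 + 9.80 + 8.13 + 10.61 = 66.03.
Posterior ∝ λ^2e^(−12λ) · λ^7e^(−66.03λ) = λ^9e^(−78.03λ), i.e. Gamma(10, 78.03).
Mode = (a−1)/b = 9/78.03 ≈ 0.115.

λ̂_MAP = 0.115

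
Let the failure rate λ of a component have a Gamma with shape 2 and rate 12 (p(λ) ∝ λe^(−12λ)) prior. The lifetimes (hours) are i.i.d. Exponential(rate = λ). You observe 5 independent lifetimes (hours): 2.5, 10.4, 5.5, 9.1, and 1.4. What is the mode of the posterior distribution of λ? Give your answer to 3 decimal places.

λ̂_MAP = 0.147

The Exponential(rate=λ) likelihood is ∝ λ^n e^(−λΣtᵢ). Here n = 5 and Σtᵢ = 2.5 + 10.4 + 5.5 + 9.1 + 1.4 = 28.9.
Posterior ∝ λe^(−12λ) · λ^5e^(−28.9λ) = λ^6e^(−40.9λ), i.e. Gamma(7, 40.9).
Mode = (a−1)/b = 6/40.9 ≈ 0.147.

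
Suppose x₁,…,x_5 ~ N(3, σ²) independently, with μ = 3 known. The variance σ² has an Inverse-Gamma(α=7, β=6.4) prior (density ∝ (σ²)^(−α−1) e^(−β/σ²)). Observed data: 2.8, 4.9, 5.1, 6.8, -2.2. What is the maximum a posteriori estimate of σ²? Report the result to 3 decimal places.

Sum of squared deviations about the known mean: SS = (2.8−3)² + (4.9−3)² + (5.1−3)² + (6.8−3)² + (-2.2−3)² = 49.54.
The Normal likelihood contributes (σ²)^(−n/2) exp(−SS/(2σ²)), so the posterior is Inverse-Gamma(α + n/2, β + SS/2) = Inverse-Gamma(9.5, 31.17).
The mode of Inverse-Gamma(a, b) is b/(a+1) = 31.17/10.5 ≈ 2.969.

σ̂²_MAP = 2.969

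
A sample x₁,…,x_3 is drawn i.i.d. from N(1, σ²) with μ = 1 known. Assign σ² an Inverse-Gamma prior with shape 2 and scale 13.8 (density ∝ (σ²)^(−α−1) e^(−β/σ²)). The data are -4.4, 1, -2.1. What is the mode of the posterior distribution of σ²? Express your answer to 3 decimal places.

σ̂²_MAP = 7.374

Sum of squared deviations about the known mean: SS = (-4.4−1)² + (1−1)² + (-2.1−1)² = 38.77.
The Normal likelihood contributes (σ²)^(−n/2) exp(−SS/(2σ²)), so the posterior is Inverse-Gamma(α + n/2, β + SS/2) = Inverse-Gamma(3.5, 33.185).
The mode of Inverse-Gamma(a, b) is b/(a+1) = 33.185/4.5 ≈ 7.374.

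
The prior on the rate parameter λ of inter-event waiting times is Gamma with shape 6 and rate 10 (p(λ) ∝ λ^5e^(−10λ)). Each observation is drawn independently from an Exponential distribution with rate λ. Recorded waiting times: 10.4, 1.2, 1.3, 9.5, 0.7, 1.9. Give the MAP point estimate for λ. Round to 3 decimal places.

The Exponential(rate=λ) likelihood is ∝ λ^n e^(−λΣtᵢ). Here n = 6 and Σtᵢ = 10.4 + 1.2 + 1.3 + 9.5 + 0.7 + 1.9 = 25.
Posterior ∝ λ^5e^(−10λ) · λ^6e^(−25λ) = λ^11e^(−35λ), i.e. Gamma(12, 35).
Mode = (a−1)/b = 11/35 ≈ 0.314.

λ̂_MAP = 0.314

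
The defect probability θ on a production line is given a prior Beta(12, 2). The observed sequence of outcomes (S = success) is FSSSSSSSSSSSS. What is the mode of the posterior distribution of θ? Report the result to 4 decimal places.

θ̂_MAP = 0.9200

Prior: Beta(12, 2).
Data: 12 successes in 13 trials (from the sequence). The binomial likelihood contributes θ^12(1−θ)^1, so the posterior is Beta(12+12, 2+1) = Beta(24, 3).
For Beta(a, b) with a, b > 1 the mode is (a−1)/(a+b−2) = 23/25 ≈ 0.9200.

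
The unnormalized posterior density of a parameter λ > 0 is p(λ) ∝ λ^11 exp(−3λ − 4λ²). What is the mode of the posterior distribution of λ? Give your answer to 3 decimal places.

λ̂_MAP = 1.000

ℓ'(λ) = 11/λ − 3 − 8λ. Setting this to zero and multiplying by λ: 8λ² + 3λ − 11 = 0.
λ = (−3 + √(3² + 4·8·11)) / (2·8) = (−3 + √361) / 16 = (−3 + 19)/16 = 1.
ℓ''(λ) = −11/λ² − 8 < 0, confirming a maximum.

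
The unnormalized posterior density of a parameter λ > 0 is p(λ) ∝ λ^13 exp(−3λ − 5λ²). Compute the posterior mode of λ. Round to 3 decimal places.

λ̂_MAP = 1.000

ℓ'(λ) = 13/λ − 3 − 10λ. Setting this to zero and multiplying by λ: 10λ² + 3λ − 13 = 0.
λ = (−3 + √(3² + 4·10·13)) / (2·10) = (−3 + √529) / 20 = (−3 + 23)/20 = 1.
ℓ''(λ) = −13/λ² − 10 < 0, confirming a maximum.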